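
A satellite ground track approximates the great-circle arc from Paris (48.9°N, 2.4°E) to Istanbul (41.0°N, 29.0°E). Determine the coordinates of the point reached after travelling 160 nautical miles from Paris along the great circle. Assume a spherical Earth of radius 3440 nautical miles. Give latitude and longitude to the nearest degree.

≈ (48°N, 6°E)

Write both endpoints as unit vectors p₁, p₂ with components (cos φ cos λ, cos φ sin λ, sin φ).
The central angle between the endpoints is δ = arccos(p₁·p₂) ≈ 0.354 rad (20.3°). The total great-circle distance is δ·R ≈ 0.354 × 3440 ≈ 1218 nmi, so the target fraction is f = 160/1218 ≈ 0.131.
Interpolate at f ≈ 0.131 with slerp weights a = sin((1−f)δ)/sin δ ≈ 0.873, b = sin(fδ)/sin δ ≈ 0.134.
p = a·p₁ + b·p₂ ≈ (0.662, 0.073, 0.746); φ = arcsin(p_z) ≈ 48.24°, λ = atan2(p_y, p_x) ≈ 6.30°.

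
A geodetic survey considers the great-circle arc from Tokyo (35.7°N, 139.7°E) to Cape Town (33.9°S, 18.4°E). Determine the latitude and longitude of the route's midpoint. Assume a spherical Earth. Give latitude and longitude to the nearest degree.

≈ 2°N, 78°E

Write both endpoints as unit vectors p₁, p₂ with components (cos φ cos λ, cos φ sin λ, sin φ).
The central angle between the endpoints is δ = arccos(p₁·p₂) ≈ 2.313 rad (132.5°).
Interpolate at f = 1/2 with slerp weights a = sin((1−f)δ)/sin δ ≈ 1.242, b = sin(fδ)/sin δ ≈ 1.242.
p = a·p₁ + b·p₂ ≈ (0.209, 0.977, 0.032); φ = arcsin(p_z) ≈ 1.84°, λ = atan2(p_y, p_x) ≈ 77.94°.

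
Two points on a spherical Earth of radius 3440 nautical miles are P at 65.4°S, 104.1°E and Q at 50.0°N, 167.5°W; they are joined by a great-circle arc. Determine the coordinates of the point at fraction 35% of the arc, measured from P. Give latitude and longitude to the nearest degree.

≈ 29°S, 152°E

Convert each endpoint to a unit vector on the sphere (x = cos φ cos λ, y = cos φ sin λ, z = sin φ).
The central angle between the endpoints is δ = arccos(p₁·p₂) ≈ 2.331 rad (133.6°).
Interpolate at f = 0.35 with slerp weights a = sin((1−f)δ)/sin δ ≈ 1.378, b = sin(fδ)/sin δ ≈ 1.005.
p = a·p₁ + b·p₂ ≈ (-0.770, 0.416, -0.483); φ = arcsin(p_z) ≈ -28.87°, λ = atan2(p_y, p_x) ≈ 151.61°.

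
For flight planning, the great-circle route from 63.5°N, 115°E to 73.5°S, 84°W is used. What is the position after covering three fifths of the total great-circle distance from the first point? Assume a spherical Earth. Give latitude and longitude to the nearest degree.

≈ 34°S, 147°E

From cos δ = sin φ₁ sin φ₂ + cos φ₁ cos φ₂ cos Δλ, the central angle is δ ≈ 2.931 rad (167.9°).
Interpolate at f = 3/5 with slerp weights a = sin((1−f)δ)/sin δ ≈ 4.409, b = sin(fδ)/sin δ ≈ 4.699.
p = a·p₁ + b·p₂ ≈ (-0.692, 0.456, -0.560); φ = arcsin(p_z) ≈ -34.07°, λ = atan2(p_y, p_x) ≈ 146.64°.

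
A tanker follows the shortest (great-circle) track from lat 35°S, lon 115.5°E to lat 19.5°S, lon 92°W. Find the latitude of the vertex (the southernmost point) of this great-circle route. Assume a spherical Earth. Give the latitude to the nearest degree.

The great circle lies in the plane with unit normal n̂ = (p₁ × p₂)/|p₁ × p₂|.
Here n̂_z ≈ +0.410; the vertex latitude is φ_max = arccos|n̂_z| ≈ 65.8°.

≈ 66°S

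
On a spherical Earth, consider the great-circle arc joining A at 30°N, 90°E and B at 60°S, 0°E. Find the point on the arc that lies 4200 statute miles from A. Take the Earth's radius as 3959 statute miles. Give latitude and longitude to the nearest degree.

≈ 23°S, 58°E

The haversine formula gives a central angle δ ≈ 2.019 rad (115.7°) between the endpoints. The total great-circle distance is δ·R ≈ 2.019 × 3959 ≈ 7992 mi, so the target fraction is f = 4200/7992 ≈ 0.526.
Interpolate at f ≈ 0.526 with slerp weights a = sin((1−f)δ)/sin δ ≈ 0.907, b = sin(fδ)/sin δ ≈ 0.968.
p = a·p₁ + b·p₂ ≈ (0.484, 0.786, -0.385); φ = arcsin(p_z) ≈ -22.63°, λ = atan2(p_y, p_x) ≈ 58.36°.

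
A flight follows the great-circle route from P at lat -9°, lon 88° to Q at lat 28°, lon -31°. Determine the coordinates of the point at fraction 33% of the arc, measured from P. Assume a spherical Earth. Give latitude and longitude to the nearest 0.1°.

Convert each endpoint to a unit vector on the sphere (x = cos φ cos λ, y = cos φ sin λ, z = sin φ).
The central angle between the endpoints is δ = arccos(p₁·p₂) ≈ 2.090 rad (119.8°).
Interpolate at f = 0.33 with slerp weights a = sin((1−f)δ)/sin δ ≈ 1.135, b = sin(fδ)/sin δ ≈ 0.733.
p = a·p₁ + b·p₂ ≈ (0.594, 0.787, 0.167); φ = arcsin(p_z) ≈ 9.59°, λ = atan2(p_y, p_x) ≈ 52.97°.

≈ lat 9.6°, lon 53.0°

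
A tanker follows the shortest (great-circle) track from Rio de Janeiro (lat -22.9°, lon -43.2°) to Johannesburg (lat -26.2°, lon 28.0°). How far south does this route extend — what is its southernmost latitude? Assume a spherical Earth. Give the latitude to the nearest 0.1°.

≈ -29.5°

The great circle lies in the plane with unit normal n̂ = (p₁ × p₂)/|p₁ × p₂|.
Here n̂_z ≈ +0.870; the vertex latitude is φ_max = arccos|n̂_z| ≈ 29.5°.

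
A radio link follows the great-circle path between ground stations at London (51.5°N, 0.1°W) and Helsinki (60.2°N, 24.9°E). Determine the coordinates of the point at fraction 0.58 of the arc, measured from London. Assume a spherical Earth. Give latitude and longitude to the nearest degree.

Convert each endpoint to a unit vector on the sphere (x = cos φ cos λ, y = cos φ sin λ, z = sin φ).
The central angle between the endpoints is δ = arccos(p₁·p₂) ≈ 0.286 rad (16.4°).
Interpolate at f = 0.58 with slerp weights a = sin((1−f)δ)/sin δ ≈ 0.425, b = sin(fδ)/sin δ ≈ 0.585.
p = a·p₁ + b·p₂ ≈ (0.528, 0.122, 0.840); φ = arcsin(p_z) ≈ 57.17°, λ = atan2(p_y, p_x) ≈ 13.01°.

≈ 57°N, 13°E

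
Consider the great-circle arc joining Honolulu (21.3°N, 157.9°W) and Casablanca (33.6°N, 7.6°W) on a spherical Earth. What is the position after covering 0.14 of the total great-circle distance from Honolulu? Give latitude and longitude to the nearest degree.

From cos δ = sin φ₁ sin φ₂ + cos φ₁ cos φ₂ cos Δλ, the central angle is δ ≈ 2.064 rad (118.2°).
Interpolate at f = 0.14 with slerp weights a = sin((1−f)δ)/sin δ ≈ 1.112, b = sin(fδ)/sin δ ≈ 0.323.
p = a·p₁ + b·p₂ ≈ (-0.693, -0.425, 0.583); φ = arcsin(p_z) ≈ 35.64°, λ = atan2(p_y, p_x) ≈ -148.45°.

≈ 36°N, 148°W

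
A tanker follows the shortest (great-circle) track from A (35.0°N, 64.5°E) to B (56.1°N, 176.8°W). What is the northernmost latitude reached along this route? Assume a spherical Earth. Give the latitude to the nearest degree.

The great circle lies in the plane with unit normal n̂ = (p₁ × p₂)/|p₁ × p₂|.
Here n̂_z ≈ +0.415; the vertex latitude is φ_max = arccos|n̂_z| ≈ 65.5°.
Check via Clairaut: cos φ_max = |cos φ₁| · sin C = cos(35.0°)·sin(30.4°) ≈ 0.415, again giving ≈ 65.5°.

≈ 66°N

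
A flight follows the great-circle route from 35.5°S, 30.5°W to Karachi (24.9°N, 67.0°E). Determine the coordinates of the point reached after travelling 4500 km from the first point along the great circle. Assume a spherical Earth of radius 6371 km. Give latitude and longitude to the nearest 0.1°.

≈ 16.7°S, 9.9°E

Write both endpoints as unit vectors p₁, p₂ with components (cos φ cos λ, cos φ sin λ, sin φ).
The central angle between the endpoints is δ = arccos(p₁·p₂) ≈ 1.919 rad (109.9°). The total great-circle distance is δ·R ≈ 1.919 × 6371 ≈ 12224 km, so the target fraction is f = 4500/12224 ≈ 0.368.
Interpolate at f ≈ 0.368 with slerp weights a = sin((1−f)δ)/sin δ ≈ 0.996, b = sin(fδ)/sin δ ≈ 0.690.
p = a·p₁ + b·p₂ ≈ (0.943, 0.165, -0.288); φ = arcsin(p_z) ≈ -16.72°, λ = atan2(p_y, p_x) ≈ 9.91°.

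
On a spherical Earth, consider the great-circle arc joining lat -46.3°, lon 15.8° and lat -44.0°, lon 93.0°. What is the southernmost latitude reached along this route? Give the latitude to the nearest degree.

The great circle lies in the plane with unit normal n̂ = (p₁ × p₂)/|p₁ × p₂|.
Here n̂_z ≈ +0.613; the vertex latitude is φ_max = arccos|n̂_z| ≈ 52.2°.
Check via Clairaut: cos φ_max = |cos φ₁| · sin C = cos(46.3°)·sin(117.5°) ≈ 0.613, again giving ≈ 52.2°.

≈ -52°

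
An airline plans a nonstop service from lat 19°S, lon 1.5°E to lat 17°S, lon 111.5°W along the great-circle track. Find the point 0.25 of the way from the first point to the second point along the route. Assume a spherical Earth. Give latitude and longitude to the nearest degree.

≈ lat 28°S, lon 26°W

Convert each endpoint to a unit vector on the sphere (x = cos φ cos λ, y = cos φ sin λ, z = sin φ).
The central angle between the endpoints is δ = arccos(p₁·p₂) ≈ 1.832 rad (105.0°).
Interpolate at f = 0.25 with slerp weights a = sin((1−f)δ)/sin δ ≈ 1.015, b = sin(fδ)/sin δ ≈ 0.458.
p = a·p₁ + b·p₂ ≈ (0.799, -0.382, -0.464); φ = arcsin(p_z) ≈ -27.66°, λ = atan2(p_y, p_x) ≈ -25.55°.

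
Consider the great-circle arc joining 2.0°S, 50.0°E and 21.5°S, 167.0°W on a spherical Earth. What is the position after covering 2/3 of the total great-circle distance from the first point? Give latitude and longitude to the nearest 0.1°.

≈ 34.9°S, 142.9°E

Convert each endpoint to a unit vector on the sphere (x = cos φ cos λ, y = cos φ sin λ, z = sin φ).
The central angle between the endpoints is δ = arccos(p₁·p₂) ≈ 2.389 rad (136.9°).
Interpolate at f = 2/3 with slerp weights a = sin((1−f)δ)/sin δ ≈ 1.046, b = sin(fδ)/sin δ ≈ 1.462.
p = a·p₁ + b·p₂ ≈ (-0.654, 0.494, -0.572); φ = arcsin(p_z) ≈ -34.92°, λ = atan2(p_y, p_x) ≈ 142.92°.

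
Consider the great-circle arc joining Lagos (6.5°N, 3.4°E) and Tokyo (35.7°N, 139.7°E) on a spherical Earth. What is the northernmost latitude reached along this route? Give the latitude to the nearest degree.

≈ 49°N

The great circle lies in the plane with unit normal n̂ = (p₁ × p₂)/|p₁ × p₂|.
Here n̂_z ≈ +0.651; the vertex latitude is φ_max = arccos|n̂_z| ≈ 49.4°.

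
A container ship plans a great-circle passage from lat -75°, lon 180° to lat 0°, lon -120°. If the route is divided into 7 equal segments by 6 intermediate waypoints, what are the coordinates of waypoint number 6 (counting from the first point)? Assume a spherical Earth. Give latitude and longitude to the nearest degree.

≈ lat -11°, lon -123°

Write both endpoints as unit vectors p₁, p₂ with components (cos φ cos λ, cos φ sin λ, sin φ).
The central angle between the endpoints is δ = arccos(p₁·p₂) ≈ 1.441 rad (82.6°).
Interpolate at f = 6/7 with slerp weights a = sin((1−f)δ)/sin δ ≈ 0.206, b = sin(fδ)/sin δ ≈ 0.952.
p = a·p₁ + b·p₂ ≈ (-0.529, -0.825, -0.199); φ = arcsin(p_z) ≈ -11.49°, λ = atan2(p_y, p_x) ≈ -122.70°.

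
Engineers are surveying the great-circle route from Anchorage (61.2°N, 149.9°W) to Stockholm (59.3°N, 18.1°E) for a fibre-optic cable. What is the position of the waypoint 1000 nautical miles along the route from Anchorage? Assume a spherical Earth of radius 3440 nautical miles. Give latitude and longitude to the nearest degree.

Write both endpoints as unit vectors p₁, p₂ with components (cos φ cos λ, cos φ sin λ, sin φ).
The central angle between the endpoints is δ = arccos(p₁·p₂) ≈ 1.032 rad (59.1°). The total great-circle distance is δ·R ≈ 1.032 × 3440 ≈ 3551 nmi, so the target fraction is f = 1000/3551 ≈ 0.282.
Interpolate at f ≈ 0.282 with slerp weights a = sin((1−f)δ)/sin δ ≈ 0.787, b = sin(fδ)/sin δ ≈ 0.334.
p = a·p₁ + b·p₂ ≈ (-0.166, -0.137, 0.977); φ = arcsin(p_z) ≈ 77.57°, λ = atan2(p_y, p_x) ≈ -140.42°.

≈ 78°N, 140°W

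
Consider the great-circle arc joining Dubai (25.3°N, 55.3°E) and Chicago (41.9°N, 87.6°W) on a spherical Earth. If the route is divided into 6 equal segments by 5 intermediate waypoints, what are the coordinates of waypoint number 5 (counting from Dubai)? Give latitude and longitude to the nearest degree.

Convert each endpoint to a unit vector on the sphere (x = cos φ cos λ, y = cos φ sin λ, z = sin φ).
The central angle between the endpoints is δ = arccos(p₁·p₂) ≈ 1.825 rad (104.6°).
Interpolate at f = 5/6 with slerp weights a = sin((1−f)δ)/sin δ ≈ 0.309, b = sin(fδ)/sin δ ≈ 1.032.
p = a·p₁ + b·p₂ ≈ (0.191, -0.537, 0.821); φ = arcsin(p_z) ≈ 55.22°, λ = atan2(p_y, p_x) ≈ -70.40°.

≈ 55°N, 70°W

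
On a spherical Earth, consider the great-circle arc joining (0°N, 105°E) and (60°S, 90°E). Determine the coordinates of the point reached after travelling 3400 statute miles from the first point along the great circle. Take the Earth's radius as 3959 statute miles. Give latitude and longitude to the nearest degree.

Convert each endpoint to a unit vector on the sphere (x = cos φ cos λ, y = cos φ sin λ, z = sin φ).
The central angle between the endpoints is δ = arccos(p₁·p₂) ≈ 1.067 rad (61.1°). The total great-circle distance is δ·R ≈ 1.067 × 3959 ≈ 4223 mi, so the target fraction is f = 3400/4223 ≈ 0.805.
Interpolate at f ≈ 0.805 with slerp weights a = sin((1−f)δ)/sin δ ≈ 0.236, b = sin(fδ)/sin δ ≈ 0.865.
p = a·p₁ + b·p₂ ≈ (-0.061, 0.660, -0.749); φ = arcsin(p_z) ≈ -48.48°, λ = atan2(p_y, p_x) ≈ 95.28°.

≈ (48°S, 95°E)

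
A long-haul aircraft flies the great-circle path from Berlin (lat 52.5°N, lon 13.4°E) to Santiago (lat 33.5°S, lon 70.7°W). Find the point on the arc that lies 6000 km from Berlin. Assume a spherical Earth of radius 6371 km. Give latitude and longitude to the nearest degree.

≈ lat 15°N, lon 35°W

From cos δ = sin φ₁ sin φ₂ + cos φ₁ cos φ₂ cos Δλ, the central angle is δ ≈ 1.967 rad (112.7°). The total great-circle distance is δ·R ≈ 1.967 × 6371 ≈ 12530 km, so the target fraction is f = 6000/12530 ≈ 0.479.
Interpolate at f ≈ 0.479 with slerp weights a = sin((1−f)δ)/sin δ ≈ 0.926, b = sin(fδ)/sin δ ≈ 0.876.
p = a·p₁ + b·p₂ ≈ (0.790, -0.559, 0.251); φ = arcsin(p_z) ≈ 14.55°, λ = atan2(p_y, p_x) ≈ -35.28°.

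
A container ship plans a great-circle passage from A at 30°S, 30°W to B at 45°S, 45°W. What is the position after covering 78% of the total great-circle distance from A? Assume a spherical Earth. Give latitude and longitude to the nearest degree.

The haversine formula gives a central angle δ ≈ 0.333 rad (19.1°) between the endpoints.
Interpolate at f = 0.78 with slerp weights a = sin((1−f)δ)/sin δ ≈ 0.224, b = sin(fδ)/sin δ ≈ 0.786.
p = a·p₁ + b·p₂ ≈ (0.561, -0.490, -0.668); φ = arcsin(p_z) ≈ -41.88°, λ = atan2(p_y, p_x) ≈ -41.13°.

≈ 42°S, 41°W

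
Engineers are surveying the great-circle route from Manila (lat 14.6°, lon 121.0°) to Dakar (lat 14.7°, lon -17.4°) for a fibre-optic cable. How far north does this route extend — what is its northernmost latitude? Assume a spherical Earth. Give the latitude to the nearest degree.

The great circle lies in the plane with unit normal n̂ = (p₁ × p₂)/|p₁ × p₂|.
Here n̂_z ≈ -0.805; the vertex latitude is φ_max = arccos|n̂_z| ≈ 36.4°.

≈ 36°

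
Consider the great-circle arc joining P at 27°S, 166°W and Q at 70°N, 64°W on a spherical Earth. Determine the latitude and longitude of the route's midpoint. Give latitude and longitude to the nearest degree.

Write both endpoints as unit vectors p₁, p₂ with components (cos φ cos λ, cos φ sin λ, sin φ).
The central angle between the endpoints is δ = arccos(p₁·p₂) ≈ 2.083 rad (119.3°).
Interpolate at f = 1/2 with slerp weights a = sin((1−f)δ)/sin δ ≈ 0.990, b = sin(fδ)/sin δ ≈ 0.990.
p = a·p₁ + b·p₂ ≈ (-0.708, -0.518, 0.481); φ = arcsin(p_z) ≈ 28.74°, λ = atan2(p_y, p_x) ≈ -143.80°.

≈ 29°N, 144°W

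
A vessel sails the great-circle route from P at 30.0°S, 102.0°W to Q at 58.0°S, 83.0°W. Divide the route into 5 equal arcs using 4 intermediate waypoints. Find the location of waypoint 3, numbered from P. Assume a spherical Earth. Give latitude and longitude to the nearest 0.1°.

The haversine formula gives a central angle δ ≈ 0.540 rad (30.9°) between the endpoints.
Interpolate at f = 3/5 with slerp weights a = sin((1−f)δ)/sin δ ≈ 0.417, b = sin(fδ)/sin δ ≈ 0.619.
p = a·p₁ + b·p₂ ≈ (-0.035, -0.679, -0.734); φ = arcsin(p_z) ≈ -47.18°, λ = atan2(p_y, p_x) ≈ -92.96°.

≈ 47.2°S, 93.0°W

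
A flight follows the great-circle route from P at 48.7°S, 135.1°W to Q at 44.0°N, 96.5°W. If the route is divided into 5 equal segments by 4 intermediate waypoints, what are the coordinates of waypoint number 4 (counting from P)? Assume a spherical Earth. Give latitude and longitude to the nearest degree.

From cos δ = sin φ₁ sin φ₂ + cos φ₁ cos φ₂ cos Δλ, the central angle is δ ≈ 1.722 rad (98.7°).
Interpolate at f = 4/5 with slerp weights a = sin((1−f)δ)/sin δ ≈ 0.342, b = sin(fδ)/sin δ ≈ 0.993.
p = a·p₁ + b·p₂ ≈ (-0.241, -0.869, 0.433); φ = arcsin(p_z) ≈ 25.66°, λ = atan2(p_y, p_x) ≈ -105.48°.

≈ 26°N, 105°W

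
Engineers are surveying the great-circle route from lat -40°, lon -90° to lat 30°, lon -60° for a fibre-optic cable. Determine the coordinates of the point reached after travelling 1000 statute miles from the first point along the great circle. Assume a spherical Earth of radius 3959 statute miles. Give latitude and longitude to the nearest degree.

The haversine formula gives a central angle δ ≈ 1.315 rad (75.3°) between the endpoints. The total great-circle distance is δ·R ≈ 1.315 × 3959 ≈ 5206 mi, so the target fraction is f = 1000/5206 ≈ 0.192.
Interpolate at f ≈ 0.192 with slerp weights a = sin((1−f)δ)/sin δ ≈ 0.903, b = sin(fδ)/sin δ ≈ 0.258.
p = a·p₁ + b·p₂ ≈ (0.112, -0.885, -0.451); φ = arcsin(p_z) ≈ -26.82°, λ = atan2(p_y, p_x) ≈ -82.80°.

≈ lat -27°, lon -83°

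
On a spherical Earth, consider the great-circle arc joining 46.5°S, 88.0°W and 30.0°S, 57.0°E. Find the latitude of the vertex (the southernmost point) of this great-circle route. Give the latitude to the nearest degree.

≈ 70°S

The great circle lies in the plane with unit normal n̂ = (p₁ × p₂)/|p₁ × p₂|.
Here n̂_z ≈ +0.345; the vertex latitude is φ_max = arccos|n̂_z| ≈ 69.8°.
Check via Clairaut: cos φ_max = |cos φ₁| · sin C = cos(46.5°)·sin(150.0°) ≈ 0.345, again giving ≈ 69.8°.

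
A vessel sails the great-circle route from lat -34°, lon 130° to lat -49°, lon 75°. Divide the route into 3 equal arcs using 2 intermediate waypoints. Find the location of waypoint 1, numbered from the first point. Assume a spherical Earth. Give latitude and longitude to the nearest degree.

The haversine formula gives a central angle δ ≈ 0.747 rad (42.8°) between the endpoints.
Interpolate at f = 1/3 with slerp weights a = sin((1−f)δ)/sin δ ≈ 0.703, b = sin(fδ)/sin δ ≈ 0.363.
p = a·p₁ + b·p₂ ≈ (-0.313, 0.676, -0.667); φ = arcsin(p_z) ≈ -41.82°, λ = atan2(p_y, p_x) ≈ 114.84°.

≈ lat -42°, lon 115°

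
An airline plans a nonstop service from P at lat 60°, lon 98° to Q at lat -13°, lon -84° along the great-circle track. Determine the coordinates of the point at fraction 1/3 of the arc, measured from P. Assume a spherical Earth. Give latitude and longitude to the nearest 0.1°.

≈ lat 75.6°, lon -89.5°

From cos δ = sin φ₁ sin φ₂ + cos φ₁ cos φ₂ cos Δλ, the central angle is δ ≈ 2.321 rad (133.0°).
Interpolate at f = 1/3 with slerp weights a = sin((1−f)δ)/sin δ ≈ 1.366, b = sin(fδ)/sin δ ≈ 0.955.
p = a·p₁ + b·p₂ ≈ (0.002, -0.249, 0.969); φ = arcsin(p_z) ≈ 75.59°, λ = atan2(p_y, p_x) ≈ -89.50°.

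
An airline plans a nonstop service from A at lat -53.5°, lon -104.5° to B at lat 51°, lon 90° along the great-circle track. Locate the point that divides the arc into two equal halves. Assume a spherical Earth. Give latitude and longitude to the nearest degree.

≈ lat -10°, lon 160°

The haversine formula gives a central angle δ ≈ 2.981 rad (170.8°) between the endpoints.
Interpolate at f = 1/2 with slerp weights a = sin((1−f)δ)/sin δ ≈ 6.232, b = sin(fδ)/sin δ ≈ 6.232.
p = a·p₁ + b·p₂ ≈ (-0.928, 0.333, -0.166); φ = arcsin(p_z) ≈ -9.58°, λ = atan2(p_y, p_x) ≈ 160.26°.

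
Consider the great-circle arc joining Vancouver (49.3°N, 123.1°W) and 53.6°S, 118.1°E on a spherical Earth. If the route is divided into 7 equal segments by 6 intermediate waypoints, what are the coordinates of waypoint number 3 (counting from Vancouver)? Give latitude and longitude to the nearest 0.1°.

≈ 4.2°N, 172.2°W

Convert each endpoint to a unit vector on the sphere (x = cos φ cos λ, y = cos φ sin λ, z = sin φ).
The central angle between the endpoints is δ = arccos(p₁·p₂) ≈ 2.493 rad (142.8°).
Interpolate at f = 3/7 with slerp weights a = sin((1−f)δ)/sin δ ≈ 1.637, b = sin(fδ)/sin δ ≈ 1.450.
p = a·p₁ + b·p₂ ≈ (-0.988, -0.135, 0.074); φ = arcsin(p_z) ≈ 4.24°, λ = atan2(p_y, p_x) ≈ -172.21°.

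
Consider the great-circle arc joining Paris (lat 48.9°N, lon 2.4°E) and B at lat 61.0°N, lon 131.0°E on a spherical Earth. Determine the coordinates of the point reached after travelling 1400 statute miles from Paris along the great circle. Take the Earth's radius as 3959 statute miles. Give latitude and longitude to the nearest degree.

≈ lat 66°N, lon 24°E

From cos δ = sin φ₁ sin φ₂ + cos φ₁ cos φ₂ cos Δλ, the central angle is δ ≈ 1.093 rad (62.6°). The total great-circle distance is δ·R ≈ 1.093 × 3959 ≈ 4325 mi, so the target fraction is f = 1400/4325 ≈ 0.324.
Interpolate at f ≈ 0.324 with slerp weights a = sin((1−f)δ)/sin δ ≈ 0.759, b = sin(fδ)/sin δ ≈ 0.390.
p = a·p₁ + b·p₂ ≈ (0.374, 0.164, 0.913); φ = arcsin(p_z) ≈ 65.90°, λ = atan2(p_y, p_x) ≈ 23.62°.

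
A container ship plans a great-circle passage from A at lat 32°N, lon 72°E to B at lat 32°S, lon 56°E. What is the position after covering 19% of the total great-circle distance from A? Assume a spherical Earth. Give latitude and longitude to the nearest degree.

≈ lat 20°N, lon 69°E

Write both endpoints as unit vectors p₁, p₂ with components (cos φ cos λ, cos φ sin λ, sin φ).
The central angle between the endpoints is δ = arccos(p₁·p₂) ≈ 1.148 rad (65.8°).
Interpolate at f = 0.19 with slerp weights a = sin((1−f)δ)/sin δ ≈ 0.879, b = sin(fδ)/sin δ ≈ 0.237.
p = a·p₁ + b·p₂ ≈ (0.343, 0.876, 0.340); φ = arcsin(p_z) ≈ 19.88°, λ = atan2(p_y, p_x) ≈ 68.62°.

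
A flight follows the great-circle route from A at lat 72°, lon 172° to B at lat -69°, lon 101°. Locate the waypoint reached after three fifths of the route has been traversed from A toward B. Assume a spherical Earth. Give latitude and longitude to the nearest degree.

≈ lat -13°, lon 130°

Write both endpoints as unit vectors p₁, p₂ with components (cos φ cos λ, cos φ sin λ, sin φ).
The central angle between the endpoints is δ = arccos(p₁·p₂) ≈ 2.590 rad (148.4°).
Interpolate at f = 3/5 with slerp weights a = sin((1−f)δ)/sin δ ≈ 1.643, b = sin(fδ)/sin δ ≈ 1.909.
p = a·p₁ + b·p₂ ≈ (-0.633, 0.742, -0.220); φ = arcsin(p_z) ≈ -12.70°, λ = atan2(p_y, p_x) ≈ 130.47°.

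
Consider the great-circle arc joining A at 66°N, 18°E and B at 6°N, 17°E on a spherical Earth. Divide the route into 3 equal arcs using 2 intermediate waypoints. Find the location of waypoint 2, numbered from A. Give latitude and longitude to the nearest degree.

Convert each endpoint to a unit vector on the sphere (x = cos φ cos λ, y = cos φ sin λ, z = sin φ).
The central angle between the endpoints is δ = arccos(p₁·p₂) ≈ 1.047 rad (60.0°).
Interpolate at f = 2/3 with slerp weights a = sin((1−f)δ)/sin δ ≈ 0.395, b = sin(fδ)/sin δ ≈ 0.742.
p = a·p₁ + b·p₂ ≈ (0.859, 0.265, 0.438); φ = arcsin(p_z) ≈ 26.00°, λ = atan2(p_y, p_x) ≈ 17.18°.

≈ 26°N, 17°E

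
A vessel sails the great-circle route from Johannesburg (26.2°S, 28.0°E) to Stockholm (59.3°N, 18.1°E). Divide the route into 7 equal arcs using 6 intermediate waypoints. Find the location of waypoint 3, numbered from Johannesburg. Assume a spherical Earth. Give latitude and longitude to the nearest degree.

Write both endpoints as unit vectors p₁, p₂ with components (cos φ cos λ, cos φ sin λ, sin φ).
The central angle between the endpoints is δ = arccos(p₁·p₂) ≈ 1.499 rad (85.9°).
Interpolate at f = 3/7 with slerp weights a = sin((1−f)δ)/sin δ ≈ 0.758, b = sin(fδ)/sin δ ≈ 0.601.
p = a·p₁ + b·p₂ ≈ (0.892, 0.414, 0.182); φ = arcsin(p_z) ≈ 10.49°, λ = atan2(p_y, p_x) ≈ 24.93°.

≈ (10°N, 25°E)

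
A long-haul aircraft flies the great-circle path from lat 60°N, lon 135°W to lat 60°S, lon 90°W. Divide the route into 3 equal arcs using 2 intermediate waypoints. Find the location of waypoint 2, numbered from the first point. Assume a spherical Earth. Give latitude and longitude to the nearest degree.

≈ lat 20°S, lon 108°W

The haversine formula gives a central angle δ ≈ 2.181 rad (125.0°) between the endpoints.
Interpolate at f = 2/3 with slerp weights a = sin((1−f)δ)/sin δ ≈ 0.811, b = sin(fδ)/sin δ ≈ 1.212.
p = a·p₁ + b·p₂ ≈ (-0.287, -0.893, -0.347); φ = arcsin(p_z) ≈ -20.32°, λ = atan2(p_y, p_x) ≈ -107.81°.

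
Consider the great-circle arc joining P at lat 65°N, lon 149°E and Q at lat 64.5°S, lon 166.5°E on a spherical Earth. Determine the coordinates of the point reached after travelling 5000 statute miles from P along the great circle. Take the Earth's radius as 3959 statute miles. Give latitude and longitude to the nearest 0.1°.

≈ lat 7.0°S, lon 158.4°E

Write both endpoints as unit vectors p₁, p₂ with components (cos φ cos λ, cos φ sin λ, sin φ).
The central angle between the endpoints is δ = arccos(p₁·p₂) ≈ 2.271 rad (130.1°). The total great-circle distance is δ·R ≈ 2.271 × 3959 ≈ 8992 mi, so the target fraction is f = 5000/8992 ≈ 0.556.
Interpolate at f ≈ 0.556 with slerp weights a = sin((1−f)δ)/sin δ ≈ 1.106, b = sin(fδ)/sin δ ≈ 1.246.
p = a·p₁ + b·p₂ ≈ (-0.923, 0.366, -0.122); φ = arcsin(p_z) ≈ -7.03°, λ = atan2(p_y, p_x) ≈ 158.36°.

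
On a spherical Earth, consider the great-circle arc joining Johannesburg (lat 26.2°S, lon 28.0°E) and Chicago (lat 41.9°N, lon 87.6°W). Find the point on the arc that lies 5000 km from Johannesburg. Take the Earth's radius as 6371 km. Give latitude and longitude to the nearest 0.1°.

From cos δ = sin φ₁ sin φ₂ + cos φ₁ cos φ₂ cos Δλ, the central angle is δ ≈ 2.194 rad (125.7°). The total great-circle distance is δ·R ≈ 2.194 × 6371 ≈ 13976 km, so the target fraction is f = 5000/13976 ≈ 0.358.
Interpolate at f ≈ 0.358 with slerp weights a = sin((1−f)δ)/sin δ ≈ 1.215, b = sin(fδ)/sin δ ≈ 0.870.
p = a·p₁ + b·p₂ ≈ (0.990, -0.135, 0.045); φ = arcsin(p_z) ≈ 2.56°, λ = atan2(p_y, p_x) ≈ -7.78°.

≈ lat 2.6°N, lon 7.8°W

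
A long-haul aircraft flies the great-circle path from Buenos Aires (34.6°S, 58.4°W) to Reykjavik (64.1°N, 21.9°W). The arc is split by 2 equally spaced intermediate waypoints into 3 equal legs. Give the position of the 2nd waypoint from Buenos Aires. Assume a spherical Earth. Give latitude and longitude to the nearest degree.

Write both endpoints as unit vectors p₁, p₂ with components (cos φ cos λ, cos φ sin λ, sin φ).
The central angle between the endpoints is δ = arccos(p₁·p₂) ≈ 1.794 rad (102.8°).
Interpolate at f = 2/3 with slerp weights a = sin((1−f)δ)/sin δ ≈ 0.577, b = sin(fδ)/sin δ ≈ 0.954.
p = a·p₁ + b·p₂ ≈ (0.636, -0.560, 0.531); φ = arcsin(p_z) ≈ 32.05°, λ = atan2(p_y, p_x) ≈ -41.39°.

≈ 32°N, 41°W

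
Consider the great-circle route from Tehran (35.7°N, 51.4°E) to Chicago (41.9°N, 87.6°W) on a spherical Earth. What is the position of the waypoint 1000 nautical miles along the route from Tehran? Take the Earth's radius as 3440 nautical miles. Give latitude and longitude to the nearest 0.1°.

Write both endpoints as unit vectors p₁, p₂ with components (cos φ cos λ, cos φ sin λ, sin φ).
The central angle between the endpoints is δ = arccos(p₁·p₂) ≈ 1.637 rad (93.8°). The total great-circle distance is δ·R ≈ 1.637 × 3440 ≈ 5632 nmi, so the target fraction is f = 1000/5632 ≈ 0.178.
Interpolate at f ≈ 0.178 with slerp weights a = sin((1−f)δ)/sin δ ≈ 0.977, b = sin(fδ)/sin δ ≈ 0.287.
p = a·p₁ + b·p₂ ≈ (0.504, 0.407, 0.762); φ = arcsin(p_z) ≈ 49.64°, λ = atan2(p_y, p_x) ≈ 38.89°.

≈ 49.6°N, 38.9°E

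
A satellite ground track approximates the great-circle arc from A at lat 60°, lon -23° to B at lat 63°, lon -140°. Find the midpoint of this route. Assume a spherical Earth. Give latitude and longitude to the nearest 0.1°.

The haversine formula gives a central angle δ ≈ 0.838 rad (48.0°) between the endpoints.
Interpolate at f = 1/2 with slerp weights a = sin((1−f)δ)/sin δ ≈ 0.547, b = sin(fδ)/sin δ ≈ 0.547.
p = a·p₁ + b·p₂ ≈ (0.062, -0.267, 0.962); φ = arcsin(p_z) ≈ 74.12°, λ = atan2(p_y, p_x) ≈ -77.00°.

≈ lat 74.1°, lon -77.0°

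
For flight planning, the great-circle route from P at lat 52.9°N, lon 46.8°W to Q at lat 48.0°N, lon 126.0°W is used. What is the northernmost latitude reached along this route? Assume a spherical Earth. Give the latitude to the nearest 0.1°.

≈ 57.8°N

The great circle lies in the plane with unit normal n̂ = (p₁ × p₂)/|p₁ × p₂|.
Here n̂_z ≈ -0.533; the vertex latitude is φ_max = arccos|n̂_z| ≈ 57.8°.
Check via Clairaut: cos φ_max = |cos φ₁| · sin C = cos(52.9°)·sin(62.1°) ≈ 0.533, again giving ≈ 57.8°.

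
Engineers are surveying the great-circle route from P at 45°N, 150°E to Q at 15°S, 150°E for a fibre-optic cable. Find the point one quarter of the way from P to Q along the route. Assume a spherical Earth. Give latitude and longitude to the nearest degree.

Convert each endpoint to a unit vector on the sphere (x = cos φ cos λ, y = cos φ sin λ, z = sin φ).
The central angle between the endpoints is δ = arccos(p₁·p₂) ≈ 1.047 rad (60.0°).
Interpolate at f = 1/4 with slerp weights a = sin((1−f)δ)/sin δ ≈ 0.816, b = sin(fδ)/sin δ ≈ 0.299.
p = a·p₁ + b·p₂ ≈ (-0.750, 0.433, 0.500); φ = arcsin(p_z) ≈ 30.00°, λ = atan2(p_y, p_x) ≈ 150.00°.

≈ 30°N, 150°E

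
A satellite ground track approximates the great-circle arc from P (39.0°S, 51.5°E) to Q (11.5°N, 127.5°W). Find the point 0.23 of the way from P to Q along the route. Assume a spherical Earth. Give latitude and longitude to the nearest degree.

≈ (74°S, 47°E)

Convert each endpoint to a unit vector on the sphere (x = cos φ cos λ, y = cos φ sin λ, z = sin φ).
The central angle between the endpoints is δ = arccos(p₁·p₂) ≈ 2.661 rad (152.5°).
Interpolate at f = 0.23 with slerp weights a = sin((1−f)δ)/sin δ ≈ 1.922, b = sin(fδ)/sin δ ≈ 1.244.
p = a·p₁ + b·p₂ ≈ (0.188, 0.202, -0.961); φ = arcsin(p_z) ≈ -74.01°, λ = atan2(p_y, p_x) ≈ 47.07°.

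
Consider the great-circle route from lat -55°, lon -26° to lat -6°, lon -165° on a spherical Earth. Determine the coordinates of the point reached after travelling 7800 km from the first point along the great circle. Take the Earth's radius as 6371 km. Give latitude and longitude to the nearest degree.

Convert each endpoint to a unit vector on the sphere (x = cos φ cos λ, y = cos φ sin λ, z = sin φ).
The central angle between the endpoints is δ = arccos(p₁·p₂) ≈ 1.923 rad (110.2°). The total great-circle distance is δ·R ≈ 1.923 × 6371 ≈ 12251 km, so the target fraction is f = 7800/12251 ≈ 0.637.
Interpolate at f ≈ 0.637 with slerp weights a = sin((1−f)δ)/sin δ ≈ 0.685, b = sin(fδ)/sin δ ≈ 1.002.
p = a·p₁ + b·p₂ ≈ (-0.609, -0.430, -0.666); φ = arcsin(p_z) ≈ -41.76°, λ = atan2(p_y, p_x) ≈ -144.78°.

≈ lat -42°, lon -145°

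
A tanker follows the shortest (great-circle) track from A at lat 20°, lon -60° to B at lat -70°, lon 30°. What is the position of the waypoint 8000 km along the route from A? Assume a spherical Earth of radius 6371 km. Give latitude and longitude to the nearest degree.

Write both endpoints as unit vectors p₁, p₂ with components (cos φ cos λ, cos φ sin λ, sin φ).
The central angle between the endpoints is δ = arccos(p₁·p₂) ≈ 1.898 rad (108.7°). The total great-circle distance is δ·R ≈ 1.898 × 6371 ≈ 12092 km, so the target fraction is f = 8000/12092 ≈ 0.662.
Interpolate at f ≈ 0.662 with slerp weights a = sin((1−f)δ)/sin δ ≈ 0.633, b = sin(fδ)/sin δ ≈ 1.004.
p = a·p₁ + b·p₂ ≈ (0.595, -0.343, -0.727); φ = arcsin(p_z) ≈ -46.65°, λ = atan2(p_y, p_x) ≈ -29.99°.

≈ lat -47°, lon -30°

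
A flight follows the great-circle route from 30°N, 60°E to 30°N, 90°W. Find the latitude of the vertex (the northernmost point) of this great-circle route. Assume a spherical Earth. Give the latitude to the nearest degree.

The great circle lies in the plane with unit normal n̂ = (p₁ × p₂)/|p₁ × p₂|.
Here n̂_z ≈ -0.409; the vertex latitude is φ_max = arccos|n̂_z| ≈ 65.9°.

≈ 66°N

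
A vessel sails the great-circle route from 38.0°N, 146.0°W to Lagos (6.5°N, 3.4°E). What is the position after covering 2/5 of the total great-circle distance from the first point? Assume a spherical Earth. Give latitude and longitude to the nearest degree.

From cos δ = sin φ₁ sin φ₂ + cos φ₁ cos φ₂ cos Δλ, the central angle is δ ≈ 2.220 rad (127.2°).
Interpolate at f = 2/5 with slerp weights a = sin((1−f)δ)/sin δ ≈ 1.219, b = sin(fδ)/sin δ ≈ 0.974.
p = a·p₁ + b·p₂ ≈ (0.169, -0.480, 0.861); φ = arcsin(p_z) ≈ 59.42°, λ = atan2(p_y, p_x) ≈ -70.60°.

≈ 59°N, 71°W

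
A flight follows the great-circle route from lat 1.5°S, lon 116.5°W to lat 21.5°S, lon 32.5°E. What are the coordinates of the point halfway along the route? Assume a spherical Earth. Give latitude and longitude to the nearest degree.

The haversine formula gives a central angle δ ≈ 2.478 rad (142.0°) between the endpoints.
Interpolate at f = 1/2 with slerp weights a = sin((1−f)δ)/sin δ ≈ 1.534, b = sin(fδ)/sin δ ≈ 1.534.
p = a·p₁ + b·p₂ ≈ (0.520, -0.606, -0.603); φ = arcsin(p_z) ≈ -37.05°, λ = atan2(p_y, p_x) ≈ -49.37°.

≈ lat 37°S, lon 49°W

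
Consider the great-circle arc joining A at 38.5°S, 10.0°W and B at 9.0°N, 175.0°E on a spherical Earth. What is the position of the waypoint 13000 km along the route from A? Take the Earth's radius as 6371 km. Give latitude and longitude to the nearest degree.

≈ 24°S, 180°E

Write both endpoints as unit vectors p₁, p₂ with components (cos φ cos λ, cos φ sin λ, sin φ).
The central angle between the endpoints is δ = arccos(p₁·p₂) ≈ 2.621 rad (150.2°). The total great-circle distance is δ·R ≈ 2.621 × 6371 ≈ 16697 km, so the target fraction is f = 13000/16697 ≈ 0.779.
Interpolate at f ≈ 0.779 with slerp weights a = sin((1−f)δ)/sin δ ≈ 1.102, b = sin(fδ)/sin δ ≈ 1.792.
p = a·p₁ + b·p₂ ≈ (-0.914, 0.005, -0.406); φ = arcsin(p_z) ≈ -23.93°, λ = atan2(p_y, p_x) ≈ 179.72°.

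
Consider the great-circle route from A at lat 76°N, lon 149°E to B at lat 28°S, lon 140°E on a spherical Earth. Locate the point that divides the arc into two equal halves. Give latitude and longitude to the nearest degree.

≈ lat 24°N, lon 142°E

Write both endpoints as unit vectors p₁, p₂ with components (cos φ cos λ, cos φ sin λ, sin φ).
The central angle between the endpoints is δ = arccos(p₁·p₂) ≈ 1.818 rad (104.2°).
Interpolate at f = 1/2 with slerp weights a = sin((1−f)δ)/sin δ ≈ 0.814, b = sin(fδ)/sin δ ≈ 0.814.
p = a·p₁ + b·p₂ ≈ (-0.719, 0.563, 0.407); φ = arcsin(p_z) ≈ 24.04°, λ = atan2(p_y, p_x) ≈ 141.93°.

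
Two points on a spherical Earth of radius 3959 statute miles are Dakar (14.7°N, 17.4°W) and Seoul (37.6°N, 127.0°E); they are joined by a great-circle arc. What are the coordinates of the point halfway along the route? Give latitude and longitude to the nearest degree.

≈ (57°N, 38°E)

Write both endpoints as unit vectors p₁, p₂ with components (cos φ cos λ, cos φ sin λ, sin φ).
The central angle between the endpoints is δ = arccos(p₁·p₂) ≈ 2.058 rad (117.9°).
Interpolate at f = 1/2 with slerp weights a = sin((1−f)δ)/sin δ ≈ 0.970, b = sin(fδ)/sin δ ≈ 0.970.
p = a·p₁ + b·p₂ ≈ (0.433, 0.333, 0.838); φ = arcsin(p_z) ≈ 56.90°, λ = atan2(p_y, p_x) ≈ 37.59°.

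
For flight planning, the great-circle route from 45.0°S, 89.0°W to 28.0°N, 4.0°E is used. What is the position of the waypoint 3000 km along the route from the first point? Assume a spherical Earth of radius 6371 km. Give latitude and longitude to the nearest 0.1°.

≈ 31.8°S, 58.6°W

From cos δ = sin φ₁ sin φ₂ + cos φ₁ cos φ₂ cos Δλ, the central angle is δ ≈ 1.944 rad (111.4°). The total great-circle distance is δ·R ≈ 1.944 × 6371 ≈ 12386 km, so the target fraction is f = 3000/12386 ≈ 0.242.
Interpolate at f ≈ 0.242 with slerp weights a = sin((1−f)δ)/sin δ ≈ 1.069, b = sin(fδ)/sin δ ≈ 0.487.
p = a·p₁ + b·p₂ ≈ (0.442, -0.726, -0.527); φ = arcsin(p_z) ≈ -31.81°, λ = atan2(p_y, p_x) ≈ -58.63°.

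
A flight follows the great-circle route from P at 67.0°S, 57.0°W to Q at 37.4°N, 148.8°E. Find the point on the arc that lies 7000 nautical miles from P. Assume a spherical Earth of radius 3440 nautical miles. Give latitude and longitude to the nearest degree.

Convert each endpoint to a unit vector on the sphere (x = cos φ cos λ, y = cos φ sin λ, z = sin φ).
The central angle between the endpoints is δ = arccos(p₁·p₂) ≈ 2.565 rad (147.0°). The total great-circle distance is δ·R ≈ 2.565 × 3440 ≈ 8825 nmi, so the target fraction is f = 7000/8825 ≈ 0.793.
Interpolate at f ≈ 0.793 with slerp weights a = sin((1−f)δ)/sin δ ≈ 0.929, b = sin(fδ)/sin δ ≈ 1.641.
p = a·p₁ + b·p₂ ≈ (-0.918, 0.371, 0.142); φ = arcsin(p_z) ≈ 8.16°, λ = atan2(p_y, p_x) ≈ 157.98°.

≈ 8°N, 158°E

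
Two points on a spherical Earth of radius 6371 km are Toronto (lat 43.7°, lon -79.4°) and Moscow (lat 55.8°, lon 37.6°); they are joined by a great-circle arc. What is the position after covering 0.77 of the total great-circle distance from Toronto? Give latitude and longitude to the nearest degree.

The haversine formula gives a central angle δ ≈ 1.173 rad (67.2°) between the endpoints.
Interpolate at f = 0.77 with slerp weights a = sin((1−f)δ)/sin δ ≈ 0.289, b = sin(fδ)/sin δ ≈ 0.852.
p = a·p₁ + b·p₂ ≈ (0.418, 0.087, 0.904); φ = arcsin(p_z) ≈ 64.74°, λ = atan2(p_y, p_x) ≈ 11.72°.

≈ lat 65°, lon 12°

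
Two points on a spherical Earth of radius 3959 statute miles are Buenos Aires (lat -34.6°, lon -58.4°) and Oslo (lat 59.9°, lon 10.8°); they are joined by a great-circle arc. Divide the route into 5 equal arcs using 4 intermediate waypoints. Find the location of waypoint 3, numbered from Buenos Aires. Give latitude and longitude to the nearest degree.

The haversine formula gives a central angle δ ≈ 1.923 rad (110.2°) between the endpoints.
Interpolate at f = 3/5 with slerp weights a = sin((1−f)δ)/sin δ ≈ 0.741, b = sin(fδ)/sin δ ≈ 0.974.
p = a·p₁ + b·p₂ ≈ (0.799, -0.428, 0.422); φ = arcsin(p_z) ≈ 24.95°, λ = atan2(p_y, p_x) ≈ -28.16°.

≈ lat 25°, lon -28°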